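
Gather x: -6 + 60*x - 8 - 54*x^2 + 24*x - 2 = -54*x^2 + 84*x - 16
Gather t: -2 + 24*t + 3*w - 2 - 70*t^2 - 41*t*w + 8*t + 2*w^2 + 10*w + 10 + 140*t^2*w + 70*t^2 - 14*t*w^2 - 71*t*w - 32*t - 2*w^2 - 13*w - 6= 140*t^2*w + t*(-14*w^2 - 112*w)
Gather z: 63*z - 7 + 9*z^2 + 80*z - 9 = 9*z^2 + 143*z - 16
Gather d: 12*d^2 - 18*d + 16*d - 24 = 12*d^2 - 2*d - 24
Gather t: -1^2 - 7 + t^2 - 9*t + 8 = t^2 - 9*t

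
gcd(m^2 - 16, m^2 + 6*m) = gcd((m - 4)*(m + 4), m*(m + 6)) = 1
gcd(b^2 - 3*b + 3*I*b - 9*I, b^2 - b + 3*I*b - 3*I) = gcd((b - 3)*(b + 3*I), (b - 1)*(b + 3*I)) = b + 3*I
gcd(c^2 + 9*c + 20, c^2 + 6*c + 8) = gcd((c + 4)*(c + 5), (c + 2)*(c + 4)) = c + 4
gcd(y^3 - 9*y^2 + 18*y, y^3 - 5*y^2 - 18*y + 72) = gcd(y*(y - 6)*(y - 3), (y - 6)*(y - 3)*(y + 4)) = y^2 - 9*y + 18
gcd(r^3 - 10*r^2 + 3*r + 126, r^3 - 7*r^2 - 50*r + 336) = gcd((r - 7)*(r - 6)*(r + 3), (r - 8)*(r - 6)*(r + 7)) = r - 6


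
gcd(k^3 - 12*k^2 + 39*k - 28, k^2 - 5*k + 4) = k^2 - 5*k + 4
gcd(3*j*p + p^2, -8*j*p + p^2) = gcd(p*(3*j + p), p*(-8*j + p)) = p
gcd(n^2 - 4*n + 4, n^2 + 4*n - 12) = n - 2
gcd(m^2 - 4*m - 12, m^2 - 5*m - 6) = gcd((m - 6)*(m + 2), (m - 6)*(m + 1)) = m - 6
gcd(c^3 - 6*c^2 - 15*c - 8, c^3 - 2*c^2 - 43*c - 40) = c^2 - 7*c - 8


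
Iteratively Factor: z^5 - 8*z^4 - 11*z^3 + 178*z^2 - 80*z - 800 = (z + 2)*(z^4 - 10*z^3 + 9*z^2 + 160*z - 400) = (z - 5)*(z + 2)*(z^3 - 5*z^2 - 16*z + 80) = (z - 5)^2*(z + 2)*(z^2 - 16) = (z - 5)^2*(z - 4)*(z + 2)*(z + 4)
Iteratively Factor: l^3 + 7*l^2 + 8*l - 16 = (l + 4)*(l^2 + 3*l - 4) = (l + 4)^2*(l - 1)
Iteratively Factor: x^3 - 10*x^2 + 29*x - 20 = (x - 4)*(x^2 - 6*x + 5) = (x - 4)*(x - 1)*(x - 5)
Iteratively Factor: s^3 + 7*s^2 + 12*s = (s + 3)*(s^2 + 4*s) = s*(s + 3)*(s + 4)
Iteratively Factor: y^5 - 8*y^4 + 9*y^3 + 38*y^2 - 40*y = (y - 1)*(y^4 - 7*y^3 + 2*y^2 + 40*y) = (y - 4)*(y - 1)*(y^3 - 3*y^2 - 10*y) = (y - 4)*(y - 1)*(y + 2)*(y^2 - 5*y) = (y - 5)*(y - 4)*(y - 1)*(y + 2)*(y)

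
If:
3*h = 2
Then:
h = 2/3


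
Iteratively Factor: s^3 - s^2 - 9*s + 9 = (s - 3)*(s^2 + 2*s - 3) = (s - 3)*(s + 3)*(s - 1)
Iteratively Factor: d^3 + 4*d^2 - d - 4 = (d + 4)*(d^2 - 1) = (d + 1)*(d + 4)*(d - 1)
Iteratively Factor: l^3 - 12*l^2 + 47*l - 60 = (l - 4)*(l^2 - 8*l + 15) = (l - 5)*(l - 4)*(l - 3)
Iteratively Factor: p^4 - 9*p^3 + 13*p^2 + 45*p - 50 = (p + 2)*(p^3 - 11*p^2 + 35*p - 25) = (p - 5)*(p + 2)*(p^2 - 6*p + 5) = (p - 5)*(p - 1)*(p + 2)*(p - 5)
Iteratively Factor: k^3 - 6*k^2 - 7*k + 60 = (k - 5)*(k^2 - k - 12) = (k - 5)*(k - 4)*(k + 3)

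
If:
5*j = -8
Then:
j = -8/5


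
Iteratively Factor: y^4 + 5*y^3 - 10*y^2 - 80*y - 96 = (y - 4)*(y^3 + 9*y^2 + 26*y + 24) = (y - 4)*(y + 2)*(y^2 + 7*y + 12) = (y - 4)*(y + 2)*(y + 3)*(y + 4)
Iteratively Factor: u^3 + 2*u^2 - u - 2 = (u + 2)*(u^2 - 1) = (u - 1)*(u + 2)*(u + 1)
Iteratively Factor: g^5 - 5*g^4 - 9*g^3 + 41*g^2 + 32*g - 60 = (g + 2)*(g^4 - 7*g^3 + 5*g^2 + 31*g - 30) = (g - 1)*(g + 2)*(g^3 - 6*g^2 - g + 30) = (g - 1)*(g + 2)^2*(g^2 - 8*g + 15) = (g - 5)*(g - 1)*(g + 2)^2*(g - 3)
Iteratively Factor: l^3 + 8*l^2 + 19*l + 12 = (l + 3)*(l^2 + 5*l + 4) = (l + 3)*(l + 4)*(l + 1)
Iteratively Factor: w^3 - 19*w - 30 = (w + 2)*(w^2 - 2*w - 15) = (w + 2)*(w + 3)*(w - 5)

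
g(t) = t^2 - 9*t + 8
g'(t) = 2*t - 9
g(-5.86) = 95.08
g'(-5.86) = -20.72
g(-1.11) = 19.22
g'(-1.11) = -11.22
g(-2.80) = 41.04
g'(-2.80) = -14.60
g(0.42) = 4.40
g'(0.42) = -8.16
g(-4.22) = 63.79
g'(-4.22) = -17.44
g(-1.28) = 21.16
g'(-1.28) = -11.56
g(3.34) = -10.90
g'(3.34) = -2.32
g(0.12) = 6.93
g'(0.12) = -8.76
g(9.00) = 8.00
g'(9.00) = 9.00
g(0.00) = 8.00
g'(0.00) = -9.00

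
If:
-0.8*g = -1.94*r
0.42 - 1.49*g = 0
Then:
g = 0.28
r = 0.12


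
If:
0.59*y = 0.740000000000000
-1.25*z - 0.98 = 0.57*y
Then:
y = 1.25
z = -1.36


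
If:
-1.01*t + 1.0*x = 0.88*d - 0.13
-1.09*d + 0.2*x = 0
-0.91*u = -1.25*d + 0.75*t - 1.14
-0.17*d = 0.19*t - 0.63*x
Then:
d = 0.01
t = 0.17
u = 1.12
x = 0.06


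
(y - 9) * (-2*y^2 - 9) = -2*y^3 + 18*y^2 - 9*y + 81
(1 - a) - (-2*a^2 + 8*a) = 2*a^2 - 9*a + 1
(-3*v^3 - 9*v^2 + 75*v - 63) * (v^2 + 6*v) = -3*v^5 - 27*v^4 + 21*v^3 + 387*v^2 - 378*v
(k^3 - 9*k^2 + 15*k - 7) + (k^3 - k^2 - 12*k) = 2*k^3 - 10*k^2 + 3*k - 7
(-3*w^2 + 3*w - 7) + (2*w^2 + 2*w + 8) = -w^2 + 5*w + 1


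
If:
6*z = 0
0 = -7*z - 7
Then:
No Solution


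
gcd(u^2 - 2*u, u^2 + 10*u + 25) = 1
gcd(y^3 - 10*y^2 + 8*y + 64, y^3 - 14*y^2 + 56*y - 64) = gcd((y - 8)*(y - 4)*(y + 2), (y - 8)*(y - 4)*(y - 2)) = y^2 - 12*y + 32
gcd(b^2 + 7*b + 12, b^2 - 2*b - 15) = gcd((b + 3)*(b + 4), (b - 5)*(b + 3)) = b + 3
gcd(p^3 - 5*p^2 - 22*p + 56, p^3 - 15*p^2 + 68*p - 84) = p^2 - 9*p + 14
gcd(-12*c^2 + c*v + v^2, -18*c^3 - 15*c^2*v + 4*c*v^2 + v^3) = -3*c + v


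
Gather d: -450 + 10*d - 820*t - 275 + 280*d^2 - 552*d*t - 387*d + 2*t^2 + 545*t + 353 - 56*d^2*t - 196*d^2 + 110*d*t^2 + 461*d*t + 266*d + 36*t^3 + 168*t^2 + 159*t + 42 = d^2*(84 - 56*t) + d*(110*t^2 - 91*t - 111) + 36*t^3 + 170*t^2 - 116*t - 330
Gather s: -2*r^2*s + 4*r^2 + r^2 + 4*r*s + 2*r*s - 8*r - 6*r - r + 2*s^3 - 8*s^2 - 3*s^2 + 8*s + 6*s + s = 5*r^2 - 15*r + 2*s^3 - 11*s^2 + s*(-2*r^2 + 6*r + 15)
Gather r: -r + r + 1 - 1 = 0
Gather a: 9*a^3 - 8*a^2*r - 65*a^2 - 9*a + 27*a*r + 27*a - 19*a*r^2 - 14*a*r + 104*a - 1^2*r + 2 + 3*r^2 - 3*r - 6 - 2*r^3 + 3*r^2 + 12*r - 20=9*a^3 + a^2*(-8*r - 65) + a*(-19*r^2 + 13*r + 122) - 2*r^3 + 6*r^2 + 8*r - 24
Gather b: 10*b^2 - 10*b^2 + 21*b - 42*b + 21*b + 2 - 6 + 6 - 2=0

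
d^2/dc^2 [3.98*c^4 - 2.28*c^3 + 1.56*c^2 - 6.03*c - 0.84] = 47.76*c^2 - 13.68*c + 3.12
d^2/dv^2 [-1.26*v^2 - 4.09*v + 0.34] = -2.52000000000000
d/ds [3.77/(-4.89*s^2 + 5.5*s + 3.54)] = (36.8706*s - 20.735)/(-4.89*s^2 + 5.5*s + 3.54)^2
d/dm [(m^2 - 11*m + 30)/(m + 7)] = (m^2 + 14*m - 107)/(m^2 + 14*m + 49)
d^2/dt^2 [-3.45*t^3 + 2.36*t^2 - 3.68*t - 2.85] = 4.72 - 20.7*t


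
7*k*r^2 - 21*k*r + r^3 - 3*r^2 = r*(7*k + r)*(r - 3)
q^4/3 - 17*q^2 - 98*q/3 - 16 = (q/3 + 1/3)*(q - 8)*(q + 1)*(q + 6)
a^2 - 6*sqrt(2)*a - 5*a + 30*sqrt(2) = (a - 5)*(a - 6*sqrt(2))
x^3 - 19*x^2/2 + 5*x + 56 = (x - 8)*(x - 7/2)*(x + 2)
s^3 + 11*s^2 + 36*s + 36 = (s + 2)*(s + 3)*(s + 6)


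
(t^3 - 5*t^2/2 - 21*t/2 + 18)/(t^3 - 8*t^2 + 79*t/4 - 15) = 2*(t + 3)/(2*t - 5)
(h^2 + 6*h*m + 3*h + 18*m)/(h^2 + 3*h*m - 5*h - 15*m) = (h^2 + 6*h*m + 3*h + 18*m)/(h^2 + 3*h*m - 5*h - 15*m)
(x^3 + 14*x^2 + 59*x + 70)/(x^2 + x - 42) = (x^2 + 7*x + 10)/(x - 6)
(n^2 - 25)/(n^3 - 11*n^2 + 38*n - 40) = (n + 5)/(n^2 - 6*n + 8)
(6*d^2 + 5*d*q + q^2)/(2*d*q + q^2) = (3*d + q)/q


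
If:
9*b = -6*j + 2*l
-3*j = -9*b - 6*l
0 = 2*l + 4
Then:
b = 20/27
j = -16/9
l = -2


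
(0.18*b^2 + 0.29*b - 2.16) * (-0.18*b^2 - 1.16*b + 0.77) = -0.0324*b^4 - 0.261*b^3 + 0.191*b^2 + 2.7289*b - 1.6632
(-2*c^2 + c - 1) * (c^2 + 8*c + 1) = -2*c^4 - 15*c^3 + 5*c^2 - 7*c - 1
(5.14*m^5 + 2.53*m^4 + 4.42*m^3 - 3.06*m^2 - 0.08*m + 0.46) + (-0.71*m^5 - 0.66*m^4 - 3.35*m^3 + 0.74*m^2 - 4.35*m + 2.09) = 4.43*m^5 + 1.87*m^4 + 1.07*m^3 - 2.32*m^2 - 4.43*m + 2.55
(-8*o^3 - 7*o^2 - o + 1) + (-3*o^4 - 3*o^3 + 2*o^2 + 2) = -3*o^4 - 11*o^3 - 5*o^2 - o + 3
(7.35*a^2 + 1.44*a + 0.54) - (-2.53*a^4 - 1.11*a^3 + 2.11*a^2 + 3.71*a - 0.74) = 2.53*a^4 + 1.11*a^3 + 5.24*a^2 - 2.27*a + 1.28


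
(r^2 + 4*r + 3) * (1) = r^2 + 4*r + 3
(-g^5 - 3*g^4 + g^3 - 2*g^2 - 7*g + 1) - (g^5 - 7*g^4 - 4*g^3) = -2*g^5 + 4*g^4 + 5*g^3 - 2*g^2 - 7*g + 1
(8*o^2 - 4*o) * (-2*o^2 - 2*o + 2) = -16*o^4 - 8*o^3 + 24*o^2 - 8*o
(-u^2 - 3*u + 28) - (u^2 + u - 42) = -2*u^2 - 4*u + 70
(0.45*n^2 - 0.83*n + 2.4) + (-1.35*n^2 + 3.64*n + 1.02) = -0.9*n^2 + 2.81*n + 3.42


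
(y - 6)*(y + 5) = y^2 - y - 30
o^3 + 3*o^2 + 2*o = o*(o + 1)*(o + 2)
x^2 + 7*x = x*(x + 7)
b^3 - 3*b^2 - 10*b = b*(b - 5)*(b + 2)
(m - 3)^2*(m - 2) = m^3 - 8*m^2 + 21*m - 18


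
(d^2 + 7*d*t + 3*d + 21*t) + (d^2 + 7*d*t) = 2*d^2 + 14*d*t + 3*d + 21*t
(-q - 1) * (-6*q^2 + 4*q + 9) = 6*q^3 + 2*q^2 - 13*q - 9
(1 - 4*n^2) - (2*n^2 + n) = -6*n^2 - n + 1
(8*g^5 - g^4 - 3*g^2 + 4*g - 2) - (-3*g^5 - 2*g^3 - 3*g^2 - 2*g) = 11*g^5 - g^4 + 2*g^3 + 6*g - 2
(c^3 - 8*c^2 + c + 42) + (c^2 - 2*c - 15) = c^3 - 7*c^2 - c + 27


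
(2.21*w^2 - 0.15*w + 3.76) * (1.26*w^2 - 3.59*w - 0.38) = 2.7846*w^4 - 8.1229*w^3 + 4.4363*w^2 - 13.4414*w - 1.4288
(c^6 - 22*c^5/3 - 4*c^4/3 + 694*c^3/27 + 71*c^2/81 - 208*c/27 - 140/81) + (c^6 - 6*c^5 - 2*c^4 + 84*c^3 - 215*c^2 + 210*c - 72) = 2*c^6 - 40*c^5/3 - 10*c^4/3 + 2962*c^3/27 - 17344*c^2/81 + 5462*c/27 - 5972/81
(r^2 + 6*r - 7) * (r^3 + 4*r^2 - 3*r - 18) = r^5 + 10*r^4 + 14*r^3 - 64*r^2 - 87*r + 126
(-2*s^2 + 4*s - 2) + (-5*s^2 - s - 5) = -7*s^2 + 3*s - 7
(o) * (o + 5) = o^2 + 5*o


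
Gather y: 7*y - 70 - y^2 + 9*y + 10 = -y^2 + 16*y - 60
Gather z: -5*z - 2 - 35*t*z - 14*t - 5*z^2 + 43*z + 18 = -14*t - 5*z^2 + z*(38 - 35*t) + 16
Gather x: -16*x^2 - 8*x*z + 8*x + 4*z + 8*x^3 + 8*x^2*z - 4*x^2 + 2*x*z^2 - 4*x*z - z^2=8*x^3 + x^2*(8*z - 20) + x*(2*z^2 - 12*z + 8) - z^2 + 4*z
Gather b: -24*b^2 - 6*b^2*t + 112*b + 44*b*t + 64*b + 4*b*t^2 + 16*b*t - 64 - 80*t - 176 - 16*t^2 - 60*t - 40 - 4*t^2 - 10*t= b^2*(-6*t - 24) + b*(4*t^2 + 60*t + 176) - 20*t^2 - 150*t - 280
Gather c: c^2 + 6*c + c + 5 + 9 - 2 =c^2 + 7*c + 12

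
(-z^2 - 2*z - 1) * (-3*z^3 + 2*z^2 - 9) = 3*z^5 + 4*z^4 - z^3 + 7*z^2 + 18*z + 9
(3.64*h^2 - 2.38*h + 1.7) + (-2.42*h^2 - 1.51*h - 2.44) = 1.22*h^2 - 3.89*h - 0.74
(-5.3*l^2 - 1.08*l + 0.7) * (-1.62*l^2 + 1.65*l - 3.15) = 8.586*l^4 - 6.9954*l^3 + 13.779*l^2 + 4.557*l - 2.205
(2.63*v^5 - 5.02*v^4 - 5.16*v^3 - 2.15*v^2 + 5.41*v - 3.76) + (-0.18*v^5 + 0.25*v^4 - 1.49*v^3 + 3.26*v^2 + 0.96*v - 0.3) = 2.45*v^5 - 4.77*v^4 - 6.65*v^3 + 1.11*v^2 + 6.37*v - 4.06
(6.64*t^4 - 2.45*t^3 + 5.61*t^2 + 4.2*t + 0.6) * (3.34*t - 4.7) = 22.1776*t^5 - 39.391*t^4 + 30.2524*t^3 - 12.339*t^2 - 17.736*t - 2.82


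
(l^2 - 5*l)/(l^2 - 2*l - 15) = l/(l + 3)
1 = 1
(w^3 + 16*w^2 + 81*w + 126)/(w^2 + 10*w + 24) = (w^2 + 10*w + 21)/(w + 4)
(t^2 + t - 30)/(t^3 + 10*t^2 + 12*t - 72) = (t - 5)/(t^2 + 4*t - 12)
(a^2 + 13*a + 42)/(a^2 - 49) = (a + 6)/(a - 7)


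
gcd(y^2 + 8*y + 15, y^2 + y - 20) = y + 5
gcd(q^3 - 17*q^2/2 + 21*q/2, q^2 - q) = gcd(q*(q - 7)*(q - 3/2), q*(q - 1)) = q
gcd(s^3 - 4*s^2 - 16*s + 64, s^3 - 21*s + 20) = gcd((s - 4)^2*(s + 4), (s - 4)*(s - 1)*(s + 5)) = s - 4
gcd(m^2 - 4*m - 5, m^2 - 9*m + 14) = 1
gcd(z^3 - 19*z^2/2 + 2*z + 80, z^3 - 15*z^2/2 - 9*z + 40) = z^2 - 11*z/2 - 20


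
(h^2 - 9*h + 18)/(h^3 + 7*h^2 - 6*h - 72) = (h - 6)/(h^2 + 10*h + 24)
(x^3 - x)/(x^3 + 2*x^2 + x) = (x - 1)/(x + 1)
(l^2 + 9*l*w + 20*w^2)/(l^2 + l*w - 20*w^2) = (-l - 4*w)/(-l + 4*w)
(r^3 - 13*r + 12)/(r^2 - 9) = (r^2 + 3*r - 4)/(r + 3)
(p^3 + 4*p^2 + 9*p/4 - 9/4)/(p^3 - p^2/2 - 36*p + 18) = (2*p^2 + 9*p + 9)/(2*(p^2 - 36))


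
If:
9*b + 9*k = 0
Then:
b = -k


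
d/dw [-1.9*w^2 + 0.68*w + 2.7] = 0.68 - 3.8*w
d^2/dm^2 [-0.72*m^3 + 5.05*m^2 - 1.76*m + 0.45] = 10.1 - 4.32*m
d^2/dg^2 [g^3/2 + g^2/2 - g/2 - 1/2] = 3*g + 1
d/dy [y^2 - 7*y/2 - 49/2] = 2*y - 7/2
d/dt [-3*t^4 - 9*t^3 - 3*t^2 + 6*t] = -12*t^3 - 27*t^2 - 6*t + 6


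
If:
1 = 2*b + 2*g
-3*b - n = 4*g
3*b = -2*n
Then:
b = 4/5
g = -3/10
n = -6/5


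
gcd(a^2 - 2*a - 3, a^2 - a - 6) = a - 3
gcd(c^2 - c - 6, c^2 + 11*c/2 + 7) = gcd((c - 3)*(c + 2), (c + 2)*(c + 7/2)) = c + 2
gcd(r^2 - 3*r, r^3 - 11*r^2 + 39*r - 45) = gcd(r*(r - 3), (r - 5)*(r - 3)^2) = r - 3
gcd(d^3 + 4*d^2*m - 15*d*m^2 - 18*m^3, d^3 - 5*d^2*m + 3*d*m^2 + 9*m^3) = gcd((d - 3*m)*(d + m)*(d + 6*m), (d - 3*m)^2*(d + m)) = d^2 - 2*d*m - 3*m^2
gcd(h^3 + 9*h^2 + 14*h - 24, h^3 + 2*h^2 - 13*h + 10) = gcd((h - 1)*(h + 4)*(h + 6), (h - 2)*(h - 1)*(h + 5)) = h - 1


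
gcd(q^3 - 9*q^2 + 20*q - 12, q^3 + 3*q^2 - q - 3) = q - 1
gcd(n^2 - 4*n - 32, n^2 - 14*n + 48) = n - 8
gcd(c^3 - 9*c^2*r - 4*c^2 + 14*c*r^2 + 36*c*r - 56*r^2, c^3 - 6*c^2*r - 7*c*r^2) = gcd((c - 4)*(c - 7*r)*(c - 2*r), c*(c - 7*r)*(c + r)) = -c + 7*r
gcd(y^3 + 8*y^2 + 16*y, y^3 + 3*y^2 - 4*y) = y^2 + 4*y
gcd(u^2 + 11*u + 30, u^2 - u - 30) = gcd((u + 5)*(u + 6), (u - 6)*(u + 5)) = u + 5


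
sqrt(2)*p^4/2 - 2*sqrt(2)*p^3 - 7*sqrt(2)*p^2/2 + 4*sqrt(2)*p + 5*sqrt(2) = (p - 5)*(p - sqrt(2))*(p + sqrt(2))*(sqrt(2)*p/2 + sqrt(2)/2)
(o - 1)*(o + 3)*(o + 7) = o^3 + 9*o^2 + 11*o - 21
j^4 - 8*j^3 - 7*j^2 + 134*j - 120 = (j - 6)*(j - 5)*(j - 1)*(j + 4)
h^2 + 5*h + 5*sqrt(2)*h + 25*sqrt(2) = (h + 5)*(h + 5*sqrt(2))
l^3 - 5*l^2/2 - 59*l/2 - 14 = (l - 7)*(l + 1/2)*(l + 4)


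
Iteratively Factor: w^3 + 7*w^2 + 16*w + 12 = (w + 2)*(w^2 + 5*w + 6) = (w + 2)*(w + 3)*(w + 2)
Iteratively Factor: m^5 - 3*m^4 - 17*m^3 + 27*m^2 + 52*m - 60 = (m - 5)*(m^4 + 2*m^3 - 7*m^2 - 8*m + 12) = (m - 5)*(m + 3)*(m^3 - m^2 - 4*m + 4) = (m - 5)*(m + 2)*(m + 3)*(m^2 - 3*m + 2) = (m - 5)*(m - 2)*(m + 2)*(m + 3)*(m - 1)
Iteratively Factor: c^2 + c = (c + 1)*(c)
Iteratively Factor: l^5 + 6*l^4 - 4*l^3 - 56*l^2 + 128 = (l + 4)*(l^4 + 2*l^3 - 12*l^2 - 8*l + 32) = (l + 2)*(l + 4)*(l^3 - 12*l + 16) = (l - 2)*(l + 2)*(l + 4)*(l^2 + 2*l - 8) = (l - 2)*(l + 2)*(l + 4)^2*(l - 2)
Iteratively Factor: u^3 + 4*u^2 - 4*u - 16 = (u + 2)*(u^2 + 2*u - 8) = (u + 2)*(u + 4)*(u - 2)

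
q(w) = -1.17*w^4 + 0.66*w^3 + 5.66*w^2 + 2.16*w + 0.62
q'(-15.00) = 16072.86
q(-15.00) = -60217.03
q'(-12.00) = 8238.48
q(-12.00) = -24611.86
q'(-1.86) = 18.07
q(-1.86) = -2.07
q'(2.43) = -25.79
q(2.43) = 7.97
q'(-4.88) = 537.95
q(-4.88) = -615.37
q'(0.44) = 7.13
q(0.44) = 2.68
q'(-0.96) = -2.74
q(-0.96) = 2.18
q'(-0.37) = -1.52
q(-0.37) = 0.54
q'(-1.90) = 19.90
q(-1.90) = -2.83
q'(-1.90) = 19.90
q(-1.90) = -2.83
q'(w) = -4.68*w^3 + 1.98*w^2 + 11.32*w + 2.16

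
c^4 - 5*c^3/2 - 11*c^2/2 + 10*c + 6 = (c - 3)*(c - 2)*(c + 1/2)*(c + 2)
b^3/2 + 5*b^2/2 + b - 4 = (b/2 + 1)*(b - 1)*(b + 4)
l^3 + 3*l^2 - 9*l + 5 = (l - 1)^2*(l + 5)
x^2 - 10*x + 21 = (x - 7)*(x - 3)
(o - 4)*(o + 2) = o^2 - 2*o - 8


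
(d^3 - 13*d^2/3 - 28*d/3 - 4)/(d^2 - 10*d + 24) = (3*d^2 + 5*d + 2)/(3*(d - 4))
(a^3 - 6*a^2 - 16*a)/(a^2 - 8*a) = a + 2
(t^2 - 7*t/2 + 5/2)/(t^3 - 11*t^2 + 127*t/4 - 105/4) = 2*(t - 1)/(2*t^2 - 17*t + 21)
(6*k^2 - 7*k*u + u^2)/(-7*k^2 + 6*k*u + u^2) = (-6*k + u)/(7*k + u)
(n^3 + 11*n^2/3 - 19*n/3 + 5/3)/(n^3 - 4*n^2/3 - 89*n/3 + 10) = (n - 1)/(n - 6)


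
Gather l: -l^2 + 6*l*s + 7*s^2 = -l^2 + 6*l*s + 7*s^2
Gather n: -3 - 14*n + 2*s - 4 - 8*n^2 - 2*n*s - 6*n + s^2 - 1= -8*n^2 + n*(-2*s - 20) + s^2 + 2*s - 8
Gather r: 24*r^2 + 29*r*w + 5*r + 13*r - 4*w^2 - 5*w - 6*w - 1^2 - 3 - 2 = 24*r^2 + r*(29*w + 18) - 4*w^2 - 11*w - 6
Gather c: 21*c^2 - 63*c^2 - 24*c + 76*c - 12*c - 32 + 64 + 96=-42*c^2 + 40*c + 128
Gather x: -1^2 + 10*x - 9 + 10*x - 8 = 20*x - 18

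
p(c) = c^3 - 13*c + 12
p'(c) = 3*c^2 - 13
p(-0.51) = 18.50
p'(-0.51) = -12.22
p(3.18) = 2.82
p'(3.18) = 17.34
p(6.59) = 212.52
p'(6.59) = 117.28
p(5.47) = 104.56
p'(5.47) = 76.76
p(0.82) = 1.89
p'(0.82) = -10.98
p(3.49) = 9.14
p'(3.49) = 23.54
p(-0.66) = 20.29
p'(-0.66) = -11.69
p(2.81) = -2.34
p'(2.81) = 10.69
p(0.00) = 12.00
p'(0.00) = -13.00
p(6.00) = 150.00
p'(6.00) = 95.00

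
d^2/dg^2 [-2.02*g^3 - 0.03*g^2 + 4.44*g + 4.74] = -12.12*g - 0.06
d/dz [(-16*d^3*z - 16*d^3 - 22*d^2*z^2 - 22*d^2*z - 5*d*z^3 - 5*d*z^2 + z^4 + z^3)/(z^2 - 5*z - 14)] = (16*d^3*z^2 + 32*d^3*z + 144*d^3 + 132*d^2*z^2 + 616*d^2*z + 308*d^2 - 5*d*z^4 + 50*d*z^3 + 235*d*z^2 + 140*d*z + 2*z^5 - 14*z^4 - 66*z^3 - 42*z^2)/(z^4 - 10*z^3 - 3*z^2 + 140*z + 196)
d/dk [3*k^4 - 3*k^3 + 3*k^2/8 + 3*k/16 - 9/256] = 12*k^3 - 9*k^2 + 3*k/4 + 3/16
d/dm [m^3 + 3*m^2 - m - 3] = 3*m^2 + 6*m - 1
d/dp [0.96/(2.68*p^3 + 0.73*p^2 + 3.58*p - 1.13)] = (-7.7184*p^2 - 1.4016*p - 3.4368)/(2.68*p^3 + 0.73*p^2 + 3.58*p - 1.13)^2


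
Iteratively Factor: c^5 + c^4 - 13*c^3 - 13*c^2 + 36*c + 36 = (c - 3)*(c^4 + 4*c^3 - c^2 - 16*c - 12) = (c - 3)*(c + 1)*(c^3 + 3*c^2 - 4*c - 12) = (c - 3)*(c - 2)*(c + 1)*(c^2 + 5*c + 6) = (c - 3)*(c - 2)*(c + 1)*(c + 3)*(c + 2)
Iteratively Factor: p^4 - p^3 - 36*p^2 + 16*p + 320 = (p + 4)*(p^3 - 5*p^2 - 16*p + 80) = (p + 4)^2*(p^2 - 9*p + 20) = (p - 4)*(p + 4)^2*(p - 5)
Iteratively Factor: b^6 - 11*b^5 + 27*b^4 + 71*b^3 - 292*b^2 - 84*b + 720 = (b + 2)*(b^5 - 13*b^4 + 53*b^3 - 35*b^2 - 222*b + 360) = (b - 3)*(b + 2)*(b^4 - 10*b^3 + 23*b^2 + 34*b - 120) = (b - 4)*(b - 3)*(b + 2)*(b^3 - 6*b^2 - b + 30) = (b - 5)*(b - 4)*(b - 3)*(b + 2)*(b^2 - b - 6) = (b - 5)*(b - 4)*(b - 3)*(b + 2)^2*(b - 3)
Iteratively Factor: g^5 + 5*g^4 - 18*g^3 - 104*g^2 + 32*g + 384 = (g + 4)*(g^4 + g^3 - 22*g^2 - 16*g + 96) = (g - 4)*(g + 4)*(g^3 + 5*g^2 - 2*g - 24) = (g - 4)*(g - 2)*(g + 4)*(g^2 + 7*g + 12) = (g - 4)*(g - 2)*(g + 3)*(g + 4)*(g + 4)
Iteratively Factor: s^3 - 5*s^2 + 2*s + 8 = (s - 4)*(s^2 - s - 2) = (s - 4)*(s - 2)*(s + 1)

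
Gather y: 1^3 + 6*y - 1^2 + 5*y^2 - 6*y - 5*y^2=0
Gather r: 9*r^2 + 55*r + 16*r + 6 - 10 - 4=9*r^2 + 71*r - 8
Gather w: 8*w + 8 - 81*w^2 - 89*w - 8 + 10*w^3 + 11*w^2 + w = 10*w^3 - 70*w^2 - 80*w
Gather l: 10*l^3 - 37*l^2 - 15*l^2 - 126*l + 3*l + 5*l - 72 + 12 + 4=10*l^3 - 52*l^2 - 118*l - 56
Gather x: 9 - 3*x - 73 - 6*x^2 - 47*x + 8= -6*x^2 - 50*x - 56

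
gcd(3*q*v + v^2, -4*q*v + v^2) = v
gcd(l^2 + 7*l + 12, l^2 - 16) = l + 4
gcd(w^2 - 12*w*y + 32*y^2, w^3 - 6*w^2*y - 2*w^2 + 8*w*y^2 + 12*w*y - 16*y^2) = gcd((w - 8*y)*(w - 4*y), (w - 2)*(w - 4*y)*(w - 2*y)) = -w + 4*y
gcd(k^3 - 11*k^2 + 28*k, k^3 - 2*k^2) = k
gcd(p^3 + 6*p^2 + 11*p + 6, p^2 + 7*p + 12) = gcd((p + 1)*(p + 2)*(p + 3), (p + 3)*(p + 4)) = p + 3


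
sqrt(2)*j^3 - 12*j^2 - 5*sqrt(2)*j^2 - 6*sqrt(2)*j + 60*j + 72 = (j - 6)*(j - 6*sqrt(2))*(sqrt(2)*j + sqrt(2))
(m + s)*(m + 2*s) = m^2 + 3*m*s + 2*s^2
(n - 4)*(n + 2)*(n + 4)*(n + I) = n^4 + 2*n^3 + I*n^3 - 16*n^2 + 2*I*n^2 - 32*n - 16*I*n - 32*I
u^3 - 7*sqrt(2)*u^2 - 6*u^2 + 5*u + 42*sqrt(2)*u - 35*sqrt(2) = (u - 5)*(u - 1)*(u - 7*sqrt(2))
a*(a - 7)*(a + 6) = a^3 - a^2 - 42*a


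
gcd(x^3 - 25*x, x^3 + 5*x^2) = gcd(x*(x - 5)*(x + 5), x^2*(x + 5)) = x^2 + 5*x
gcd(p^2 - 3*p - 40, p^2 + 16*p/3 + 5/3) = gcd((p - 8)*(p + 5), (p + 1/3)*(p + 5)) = p + 5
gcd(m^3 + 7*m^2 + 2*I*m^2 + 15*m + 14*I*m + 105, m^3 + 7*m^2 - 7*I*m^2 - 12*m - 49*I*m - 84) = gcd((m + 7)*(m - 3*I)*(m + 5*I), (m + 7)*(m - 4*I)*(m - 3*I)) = m^2 + m*(7 - 3*I) - 21*I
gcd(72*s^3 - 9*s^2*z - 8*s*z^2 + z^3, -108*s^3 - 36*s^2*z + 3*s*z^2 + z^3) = 3*s + z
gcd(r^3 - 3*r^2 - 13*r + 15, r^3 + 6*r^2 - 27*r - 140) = r - 5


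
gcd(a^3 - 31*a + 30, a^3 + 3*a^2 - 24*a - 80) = a - 5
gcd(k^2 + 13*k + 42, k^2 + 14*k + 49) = k + 7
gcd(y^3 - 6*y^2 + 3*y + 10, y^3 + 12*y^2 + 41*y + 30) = y + 1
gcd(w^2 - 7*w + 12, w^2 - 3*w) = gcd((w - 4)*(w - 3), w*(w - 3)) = w - 3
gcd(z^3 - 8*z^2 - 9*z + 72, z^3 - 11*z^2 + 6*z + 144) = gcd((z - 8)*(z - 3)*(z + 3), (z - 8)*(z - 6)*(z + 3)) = z^2 - 5*z - 24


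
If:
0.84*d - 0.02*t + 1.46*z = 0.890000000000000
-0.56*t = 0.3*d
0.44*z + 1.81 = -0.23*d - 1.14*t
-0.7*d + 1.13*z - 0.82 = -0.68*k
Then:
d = 3.26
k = 6.71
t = -1.75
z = -1.29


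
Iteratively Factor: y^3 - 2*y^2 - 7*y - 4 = (y - 4)*(y^2 + 2*y + 1) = (y - 4)*(y + 1)*(y + 1)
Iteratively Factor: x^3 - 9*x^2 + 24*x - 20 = (x - 2)*(x^2 - 7*x + 10) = (x - 2)^2*(x - 5)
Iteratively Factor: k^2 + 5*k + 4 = (k + 4)*(k + 1)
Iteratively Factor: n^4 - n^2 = (n)*(n^3 - n) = n*(n + 1)*(n^2 - n) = n^2*(n + 1)*(n - 1)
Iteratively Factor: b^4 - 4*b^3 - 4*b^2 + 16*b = (b)*(b^3 - 4*b^2 - 4*b + 16) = b*(b - 4)*(b^2 - 4) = b*(b - 4)*(b + 2)*(b - 2)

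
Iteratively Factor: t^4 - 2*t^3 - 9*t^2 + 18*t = (t + 3)*(t^3 - 5*t^2 + 6*t) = (t - 2)*(t + 3)*(t^2 - 3*t) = t*(t - 2)*(t + 3)*(t - 3)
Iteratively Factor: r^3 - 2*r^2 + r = (r - 1)*(r^2 - r) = r*(r - 1)*(r - 1)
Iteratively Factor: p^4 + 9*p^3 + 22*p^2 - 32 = (p + 2)*(p^3 + 7*p^2 + 8*p - 16) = (p - 1)*(p + 2)*(p^2 + 8*p + 16) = (p - 1)*(p + 2)*(p + 4)*(p + 4)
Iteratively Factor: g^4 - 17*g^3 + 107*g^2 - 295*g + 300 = (g - 3)*(g^3 - 14*g^2 + 65*g - 100) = (g - 5)*(g - 3)*(g^2 - 9*g + 20) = (g - 5)^2*(g - 3)*(g - 4)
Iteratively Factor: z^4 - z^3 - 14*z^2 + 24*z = (z + 4)*(z^3 - 5*z^2 + 6*z) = (z - 2)*(z + 4)*(z^2 - 3*z) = (z - 3)*(z - 2)*(z + 4)*(z)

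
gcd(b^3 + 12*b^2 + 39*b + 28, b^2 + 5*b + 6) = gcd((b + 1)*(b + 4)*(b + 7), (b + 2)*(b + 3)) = 1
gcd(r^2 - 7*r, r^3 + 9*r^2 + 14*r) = r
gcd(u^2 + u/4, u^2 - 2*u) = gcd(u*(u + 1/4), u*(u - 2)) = u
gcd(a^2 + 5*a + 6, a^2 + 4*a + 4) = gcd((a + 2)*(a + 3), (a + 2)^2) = a + 2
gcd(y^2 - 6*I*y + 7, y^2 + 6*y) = 1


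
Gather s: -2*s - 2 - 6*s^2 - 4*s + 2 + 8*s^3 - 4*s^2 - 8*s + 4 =8*s^3 - 10*s^2 - 14*s + 4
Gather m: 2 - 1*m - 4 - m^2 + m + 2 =-m^2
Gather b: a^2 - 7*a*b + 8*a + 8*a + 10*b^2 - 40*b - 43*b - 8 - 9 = a^2 + 16*a + 10*b^2 + b*(-7*a - 83) - 17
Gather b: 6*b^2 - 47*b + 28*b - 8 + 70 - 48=6*b^2 - 19*b + 14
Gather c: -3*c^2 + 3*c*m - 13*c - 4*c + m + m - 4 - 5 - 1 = -3*c^2 + c*(3*m - 17) + 2*m - 10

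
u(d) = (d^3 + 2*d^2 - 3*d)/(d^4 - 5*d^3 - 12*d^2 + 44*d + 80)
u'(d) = (3*d^2 + 4*d - 3)/(d^4 - 5*d^3 - 12*d^2 + 44*d + 80) + (d^3 + 2*d^2 - 3*d)*(-4*d^3 + 15*d^2 + 24*d - 44)/(d^4 - 5*d^3 - 12*d^2 + 44*d + 80)^2 = (-d^5 - 2*d^4 + 11*d^3 + 36*d^2 + 220*d - 120)/(d^7 - 12*d^6 + 25*d^5 + 158*d^4 - 452*d^3 - 952*d^2 + 1920*d + 3200)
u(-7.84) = -0.06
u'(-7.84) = -0.00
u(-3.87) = -0.07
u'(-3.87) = 0.02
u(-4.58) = -0.07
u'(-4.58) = 0.00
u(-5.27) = -0.07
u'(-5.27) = -0.00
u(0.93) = -0.00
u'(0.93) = 0.03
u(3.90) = 20.38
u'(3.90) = 230.63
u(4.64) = -12.70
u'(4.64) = -19.50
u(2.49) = 0.27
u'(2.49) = 0.50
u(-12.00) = -0.05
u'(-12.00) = 0.00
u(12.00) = 0.18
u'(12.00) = -0.03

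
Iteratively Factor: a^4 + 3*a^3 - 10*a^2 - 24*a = (a + 4)*(a^3 - a^2 - 6*a) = a*(a + 4)*(a^2 - a - 6) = a*(a - 3)*(a + 4)*(a + 2)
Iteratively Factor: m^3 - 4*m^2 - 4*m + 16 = (m + 2)*(m^2 - 6*m + 8) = (m - 2)*(m + 2)*(m - 4)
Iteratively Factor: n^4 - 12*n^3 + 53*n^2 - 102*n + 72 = (n - 2)*(n^3 - 10*n^2 + 33*n - 36) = (n - 4)*(n - 2)*(n^2 - 6*n + 9) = (n - 4)*(n - 3)*(n - 2)*(n - 3)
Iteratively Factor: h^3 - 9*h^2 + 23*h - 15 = (h - 1)*(h^2 - 8*h + 15) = (h - 5)*(h - 1)*(h - 3)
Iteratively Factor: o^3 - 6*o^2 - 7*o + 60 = (o - 4)*(o^2 - 2*o - 15) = (o - 4)*(o + 3)*(o - 5)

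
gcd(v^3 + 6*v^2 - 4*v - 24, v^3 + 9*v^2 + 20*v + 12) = v^2 + 8*v + 12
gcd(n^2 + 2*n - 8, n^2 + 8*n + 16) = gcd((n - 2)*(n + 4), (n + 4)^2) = n + 4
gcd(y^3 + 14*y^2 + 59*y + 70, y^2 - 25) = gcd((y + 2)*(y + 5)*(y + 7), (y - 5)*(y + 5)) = y + 5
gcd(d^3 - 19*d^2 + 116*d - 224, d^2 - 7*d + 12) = d - 4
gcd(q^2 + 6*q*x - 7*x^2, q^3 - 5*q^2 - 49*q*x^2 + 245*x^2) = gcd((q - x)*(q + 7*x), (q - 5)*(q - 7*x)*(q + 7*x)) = q + 7*x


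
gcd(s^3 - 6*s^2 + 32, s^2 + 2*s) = s + 2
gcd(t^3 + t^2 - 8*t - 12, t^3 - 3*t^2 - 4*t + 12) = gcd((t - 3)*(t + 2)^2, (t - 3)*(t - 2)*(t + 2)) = t^2 - t - 6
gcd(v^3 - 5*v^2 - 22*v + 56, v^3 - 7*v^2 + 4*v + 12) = v - 2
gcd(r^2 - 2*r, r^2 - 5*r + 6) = r - 2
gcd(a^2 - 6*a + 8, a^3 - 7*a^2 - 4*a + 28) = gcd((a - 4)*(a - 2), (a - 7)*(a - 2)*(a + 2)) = a - 2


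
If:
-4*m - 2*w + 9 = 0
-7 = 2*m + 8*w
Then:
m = 43/14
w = -23/14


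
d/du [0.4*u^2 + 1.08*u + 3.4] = 0.8*u + 1.08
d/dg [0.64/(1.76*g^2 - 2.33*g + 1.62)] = (1.4912 - 2.2528*g)/(1.76*g^2 - 2.33*g + 1.62)^2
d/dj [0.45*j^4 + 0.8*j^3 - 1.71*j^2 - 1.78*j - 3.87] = 1.8*j^3 + 2.4*j^2 - 3.42*j - 1.78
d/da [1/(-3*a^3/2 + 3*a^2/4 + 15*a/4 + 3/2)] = 4*(6*a^2 - 2*a - 5)/(3*(-2*a^3 + a^2 + 5*a + 2)^2)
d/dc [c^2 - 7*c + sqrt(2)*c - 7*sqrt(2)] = 2*c - 7 + sqrt(2)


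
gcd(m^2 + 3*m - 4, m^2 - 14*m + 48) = 1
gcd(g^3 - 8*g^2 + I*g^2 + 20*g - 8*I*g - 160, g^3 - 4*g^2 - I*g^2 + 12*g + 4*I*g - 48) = g - 4*I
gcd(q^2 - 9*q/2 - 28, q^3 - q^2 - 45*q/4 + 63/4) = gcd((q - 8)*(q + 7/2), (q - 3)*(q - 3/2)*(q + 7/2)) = q + 7/2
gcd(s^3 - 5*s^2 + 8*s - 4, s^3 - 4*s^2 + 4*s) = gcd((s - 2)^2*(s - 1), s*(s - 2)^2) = s^2 - 4*s + 4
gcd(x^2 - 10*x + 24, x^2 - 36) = x - 6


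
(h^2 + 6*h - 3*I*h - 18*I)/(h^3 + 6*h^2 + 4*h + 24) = (h - 3*I)/(h^2 + 4)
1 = 1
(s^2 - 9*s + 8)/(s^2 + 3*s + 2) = (s^2 - 9*s + 8)/(s^2 + 3*s + 2)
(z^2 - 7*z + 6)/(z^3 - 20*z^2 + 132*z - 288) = (z - 1)/(z^2 - 14*z + 48)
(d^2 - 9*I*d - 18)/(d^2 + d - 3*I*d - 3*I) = (d - 6*I)/(d + 1)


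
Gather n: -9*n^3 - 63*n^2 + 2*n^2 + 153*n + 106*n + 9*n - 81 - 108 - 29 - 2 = -9*n^3 - 61*n^2 + 268*n - 220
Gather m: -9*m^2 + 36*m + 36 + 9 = -9*m^2 + 36*m + 45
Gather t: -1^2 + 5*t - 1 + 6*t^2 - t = 6*t^2 + 4*t - 2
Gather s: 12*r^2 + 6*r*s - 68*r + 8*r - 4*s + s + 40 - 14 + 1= 12*r^2 - 60*r + s*(6*r - 3) + 27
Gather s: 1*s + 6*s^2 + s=6*s^2 + 2*s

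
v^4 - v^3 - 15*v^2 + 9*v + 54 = (v - 3)^2*(v + 2)*(v + 3)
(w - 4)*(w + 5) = w^2 + w - 20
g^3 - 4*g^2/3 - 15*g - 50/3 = (g - 5)*(g + 5/3)*(g + 2)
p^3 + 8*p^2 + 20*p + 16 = (p + 2)^2*(p + 4)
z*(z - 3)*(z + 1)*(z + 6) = z^4 + 4*z^3 - 15*z^2 - 18*z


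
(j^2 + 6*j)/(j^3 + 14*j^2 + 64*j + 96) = j/(j^2 + 8*j + 16)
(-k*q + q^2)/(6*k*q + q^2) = (-k + q)/(6*k + q)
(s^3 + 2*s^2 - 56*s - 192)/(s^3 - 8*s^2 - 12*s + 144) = (s^2 - 2*s - 48)/(s^2 - 12*s + 36)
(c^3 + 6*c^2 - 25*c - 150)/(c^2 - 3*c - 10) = (c^2 + 11*c + 30)/(c + 2)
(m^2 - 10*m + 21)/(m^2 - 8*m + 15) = (m - 7)/(m - 5)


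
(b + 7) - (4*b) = 7 - 3*b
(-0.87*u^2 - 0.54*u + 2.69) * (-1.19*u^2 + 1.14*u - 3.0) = 1.0353*u^4 - 0.3492*u^3 - 1.2067*u^2 + 4.6866*u - 8.07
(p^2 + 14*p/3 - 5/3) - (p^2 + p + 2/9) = 11*p/3 - 17/9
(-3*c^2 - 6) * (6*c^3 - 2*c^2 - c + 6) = -18*c^5 + 6*c^4 - 33*c^3 - 6*c^2 + 6*c - 36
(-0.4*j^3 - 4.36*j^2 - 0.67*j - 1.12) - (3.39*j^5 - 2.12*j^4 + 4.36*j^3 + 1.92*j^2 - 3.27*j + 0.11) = -3.39*j^5 + 2.12*j^4 - 4.76*j^3 - 6.28*j^2 + 2.6*j - 1.23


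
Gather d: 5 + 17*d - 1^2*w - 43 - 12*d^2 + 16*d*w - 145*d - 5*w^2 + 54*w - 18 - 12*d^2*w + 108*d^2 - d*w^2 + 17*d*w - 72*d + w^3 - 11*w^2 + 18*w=d^2*(96 - 12*w) + d*(-w^2 + 33*w - 200) + w^3 - 16*w^2 + 71*w - 56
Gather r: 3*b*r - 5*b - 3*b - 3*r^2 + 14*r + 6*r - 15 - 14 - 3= -8*b - 3*r^2 + r*(3*b + 20) - 32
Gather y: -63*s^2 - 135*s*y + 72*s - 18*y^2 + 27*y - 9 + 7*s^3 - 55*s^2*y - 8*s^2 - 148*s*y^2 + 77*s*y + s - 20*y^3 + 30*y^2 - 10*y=7*s^3 - 71*s^2 + 73*s - 20*y^3 + y^2*(12 - 148*s) + y*(-55*s^2 - 58*s + 17) - 9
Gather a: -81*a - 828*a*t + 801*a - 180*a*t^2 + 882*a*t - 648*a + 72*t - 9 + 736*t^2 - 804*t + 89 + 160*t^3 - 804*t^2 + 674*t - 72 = a*(-180*t^2 + 54*t + 72) + 160*t^3 - 68*t^2 - 58*t + 8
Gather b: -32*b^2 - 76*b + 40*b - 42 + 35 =-32*b^2 - 36*b - 7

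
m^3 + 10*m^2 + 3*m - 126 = (m - 3)*(m + 6)*(m + 7)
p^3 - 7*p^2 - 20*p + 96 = (p - 8)*(p - 3)*(p + 4)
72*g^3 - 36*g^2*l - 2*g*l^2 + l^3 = (-6*g + l)*(-2*g + l)*(6*g + l)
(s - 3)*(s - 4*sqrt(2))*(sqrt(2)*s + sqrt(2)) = sqrt(2)*s^3 - 8*s^2 - 2*sqrt(2)*s^2 - 3*sqrt(2)*s + 16*s + 24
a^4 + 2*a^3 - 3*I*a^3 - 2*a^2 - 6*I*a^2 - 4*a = a*(a + 2)*(a - 2*I)*(a - I)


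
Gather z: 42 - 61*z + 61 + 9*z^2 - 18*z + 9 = 9*z^2 - 79*z + 112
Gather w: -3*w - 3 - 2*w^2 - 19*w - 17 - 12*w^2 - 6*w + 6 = -14*w^2 - 28*w - 14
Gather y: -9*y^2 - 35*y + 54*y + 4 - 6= -9*y^2 + 19*y - 2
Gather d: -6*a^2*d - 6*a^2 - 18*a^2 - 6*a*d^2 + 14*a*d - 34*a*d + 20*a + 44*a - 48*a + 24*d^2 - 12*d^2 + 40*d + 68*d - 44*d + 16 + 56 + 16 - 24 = -24*a^2 + 16*a + d^2*(12 - 6*a) + d*(-6*a^2 - 20*a + 64) + 64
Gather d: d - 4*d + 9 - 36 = -3*d - 27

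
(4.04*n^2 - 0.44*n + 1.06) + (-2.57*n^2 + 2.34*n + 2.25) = 1.47*n^2 + 1.9*n + 3.31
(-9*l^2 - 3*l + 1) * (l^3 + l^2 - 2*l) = -9*l^5 - 12*l^4 + 16*l^3 + 7*l^2 - 2*l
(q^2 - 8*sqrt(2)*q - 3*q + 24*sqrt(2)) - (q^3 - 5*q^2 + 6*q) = -q^3 + 6*q^2 - 8*sqrt(2)*q - 9*q + 24*sqrt(2)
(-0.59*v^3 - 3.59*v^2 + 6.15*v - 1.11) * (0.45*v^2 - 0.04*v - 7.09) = -0.2655*v^5 - 1.5919*v^4 + 7.0942*v^3 + 24.7076*v^2 - 43.5591*v + 7.8699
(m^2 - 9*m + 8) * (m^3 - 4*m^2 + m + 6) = m^5 - 13*m^4 + 45*m^3 - 35*m^2 - 46*m + 48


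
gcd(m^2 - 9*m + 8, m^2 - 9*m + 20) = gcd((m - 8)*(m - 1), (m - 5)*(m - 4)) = 1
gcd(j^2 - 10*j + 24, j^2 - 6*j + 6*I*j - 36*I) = j - 6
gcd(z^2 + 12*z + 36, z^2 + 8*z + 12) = z + 6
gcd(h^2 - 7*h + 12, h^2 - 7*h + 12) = h^2 - 7*h + 12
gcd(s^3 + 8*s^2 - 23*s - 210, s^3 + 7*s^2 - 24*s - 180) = s^2 + s - 30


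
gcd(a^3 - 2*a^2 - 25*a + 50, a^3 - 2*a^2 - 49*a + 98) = a - 2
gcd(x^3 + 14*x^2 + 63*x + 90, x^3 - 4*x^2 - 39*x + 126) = x + 6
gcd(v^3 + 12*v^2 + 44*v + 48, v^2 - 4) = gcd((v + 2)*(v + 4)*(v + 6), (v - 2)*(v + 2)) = v + 2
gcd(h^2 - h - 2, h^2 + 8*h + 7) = h + 1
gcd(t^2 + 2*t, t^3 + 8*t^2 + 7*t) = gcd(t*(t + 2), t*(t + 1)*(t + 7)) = t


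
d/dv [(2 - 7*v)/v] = -2/v^2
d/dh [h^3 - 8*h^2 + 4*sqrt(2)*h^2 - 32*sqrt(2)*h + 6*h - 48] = 3*h^2 - 16*h + 8*sqrt(2)*h - 32*sqrt(2) + 6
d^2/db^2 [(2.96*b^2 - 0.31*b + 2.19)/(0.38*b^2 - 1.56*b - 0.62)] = (-4.44089209850063e-16*b^4 + 3.419848*b^3 + 6.081672*b^2 - 8.227608*b + 14.566408)/(0.054872*b^6 - 0.675792*b^5 + 2.50572*b^4 - 1.5912*b^3 - 4.08828*b^2 - 1.798992*b - 0.238328)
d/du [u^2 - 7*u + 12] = 2*u - 7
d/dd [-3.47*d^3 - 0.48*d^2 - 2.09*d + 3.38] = -10.41*d^2 - 0.96*d - 2.09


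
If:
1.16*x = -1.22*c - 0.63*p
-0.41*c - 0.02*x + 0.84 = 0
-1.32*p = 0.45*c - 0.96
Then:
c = 2.16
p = -0.01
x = -2.27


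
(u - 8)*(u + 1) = u^2 - 7*u - 8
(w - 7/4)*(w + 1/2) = w^2 - 5*w/4 - 7/8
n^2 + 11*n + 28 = (n + 4)*(n + 7)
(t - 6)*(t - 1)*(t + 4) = t^3 - 3*t^2 - 22*t + 24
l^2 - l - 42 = (l - 7)*(l + 6)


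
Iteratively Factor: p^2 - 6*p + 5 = (p - 1)*(p - 5)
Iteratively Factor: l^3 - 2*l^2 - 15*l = (l)*(l^2 - 2*l - 15) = l*(l + 3)*(l - 5)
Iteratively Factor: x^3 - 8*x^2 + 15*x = (x - 5)*(x^2 - 3*x) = (x - 5)*(x - 3)*(x)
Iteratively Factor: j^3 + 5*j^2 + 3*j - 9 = (j - 1)*(j^2 + 6*j + 9) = (j - 1)*(j + 3)*(j + 3)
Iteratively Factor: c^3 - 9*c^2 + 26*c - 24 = (c - 4)*(c^2 - 5*c + 6) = (c - 4)*(c - 2)*(c - 3)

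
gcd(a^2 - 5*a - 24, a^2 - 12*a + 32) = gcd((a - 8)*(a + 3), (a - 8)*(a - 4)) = a - 8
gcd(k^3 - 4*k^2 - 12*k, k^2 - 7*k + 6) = k - 6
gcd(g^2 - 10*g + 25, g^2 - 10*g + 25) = g^2 - 10*g + 25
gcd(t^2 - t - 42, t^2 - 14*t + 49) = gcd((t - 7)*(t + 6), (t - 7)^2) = t - 7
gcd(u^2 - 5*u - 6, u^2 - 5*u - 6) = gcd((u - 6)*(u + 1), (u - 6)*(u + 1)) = u^2 - 5*u - 6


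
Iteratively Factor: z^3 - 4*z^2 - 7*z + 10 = (z - 5)*(z^2 + z - 2) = (z - 5)*(z - 1)*(z + 2)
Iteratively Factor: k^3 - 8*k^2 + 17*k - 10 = (k - 2)*(k^2 - 6*k + 5) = (k - 2)*(k - 1)*(k - 5)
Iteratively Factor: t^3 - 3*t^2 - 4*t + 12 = (t - 2)*(t^2 - t - 6) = (t - 2)*(t + 2)*(t - 3)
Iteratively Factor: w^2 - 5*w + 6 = (w - 3)*(w - 2)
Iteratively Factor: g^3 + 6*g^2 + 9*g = (g)*(g^2 + 6*g + 9) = g*(g + 3)*(g + 3)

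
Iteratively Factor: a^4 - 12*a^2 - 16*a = (a)*(a^3 - 12*a - 16) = a*(a + 2)*(a^2 - 2*a - 8) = a*(a + 2)^2*(a - 4)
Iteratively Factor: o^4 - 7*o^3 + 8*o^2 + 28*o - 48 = (o + 2)*(o^3 - 9*o^2 + 26*o - 24) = (o - 4)*(o + 2)*(o^2 - 5*o + 6) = (o - 4)*(o - 3)*(o + 2)*(o - 2)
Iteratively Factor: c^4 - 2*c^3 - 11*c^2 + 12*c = (c)*(c^3 - 2*c^2 - 11*c + 12) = c*(c - 1)*(c^2 - c - 12) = c*(c - 1)*(c + 3)*(c - 4)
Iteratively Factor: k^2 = (k)*(k)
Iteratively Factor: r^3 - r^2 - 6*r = (r)*(r^2 - r - 6) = r*(r - 3)*(r + 2)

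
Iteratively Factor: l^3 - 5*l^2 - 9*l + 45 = (l + 3)*(l^2 - 8*l + 15) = (l - 3)*(l + 3)*(l - 5)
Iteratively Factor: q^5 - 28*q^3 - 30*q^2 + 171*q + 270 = (q + 3)*(q^4 - 3*q^3 - 19*q^2 + 27*q + 90) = (q - 3)*(q + 3)*(q^3 - 19*q - 30) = (q - 3)*(q + 2)*(q + 3)*(q^2 - 2*q - 15) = (q - 3)*(q + 2)*(q + 3)^2*(q - 5)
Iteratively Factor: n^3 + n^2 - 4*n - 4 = (n - 2)*(n^2 + 3*n + 2) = (n - 2)*(n + 1)*(n + 2)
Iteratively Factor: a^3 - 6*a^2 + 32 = (a - 4)*(a^2 - 2*a - 8) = (a - 4)^2*(a + 2)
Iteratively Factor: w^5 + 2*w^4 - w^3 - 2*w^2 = (w)*(w^4 + 2*w^3 - w^2 - 2*w) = w*(w + 1)*(w^3 + w^2 - 2*w) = w*(w + 1)*(w + 2)*(w^2 - w) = w^2*(w + 1)*(w + 2)*(w - 1)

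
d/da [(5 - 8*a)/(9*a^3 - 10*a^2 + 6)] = (-72*a^3 + 80*a^2 + a*(8*a - 5)*(27*a - 20) - 48)/(9*a^3 - 10*a^2 + 6)^2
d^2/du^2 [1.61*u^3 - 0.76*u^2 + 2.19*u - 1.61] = 9.66*u - 1.52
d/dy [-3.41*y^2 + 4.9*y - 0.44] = 4.9 - 6.82*y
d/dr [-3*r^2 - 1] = -6*r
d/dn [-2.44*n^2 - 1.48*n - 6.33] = -4.88*n - 1.48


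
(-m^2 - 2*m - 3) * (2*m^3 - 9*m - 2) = -2*m^5 - 4*m^4 + 3*m^3 + 20*m^2 + 31*m + 6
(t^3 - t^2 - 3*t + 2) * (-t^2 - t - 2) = -t^5 + 2*t^3 + 3*t^2 + 4*t - 4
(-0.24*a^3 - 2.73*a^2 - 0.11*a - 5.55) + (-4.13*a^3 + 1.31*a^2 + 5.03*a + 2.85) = -4.37*a^3 - 1.42*a^2 + 4.92*a - 2.7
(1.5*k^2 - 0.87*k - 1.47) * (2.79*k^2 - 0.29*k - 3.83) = 4.185*k^4 - 2.8623*k^3 - 9.594*k^2 + 3.7584*k + 5.6301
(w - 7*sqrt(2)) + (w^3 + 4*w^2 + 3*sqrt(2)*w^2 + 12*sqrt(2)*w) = w^3 + 4*w^2 + 3*sqrt(2)*w^2 + w + 12*sqrt(2)*w - 7*sqrt(2)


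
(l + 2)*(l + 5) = l^2 + 7*l + 10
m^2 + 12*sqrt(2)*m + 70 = (m + 5*sqrt(2))*(m + 7*sqrt(2))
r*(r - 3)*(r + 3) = r^3 - 9*r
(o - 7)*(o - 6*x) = o^2 - 6*o*x - 7*o + 42*x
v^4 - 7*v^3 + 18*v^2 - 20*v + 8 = (v - 2)^3*(v - 1)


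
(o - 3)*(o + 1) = o^2 - 2*o - 3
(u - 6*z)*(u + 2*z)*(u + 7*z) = u^3 + 3*u^2*z - 40*u*z^2 - 84*z^3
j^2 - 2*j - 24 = (j - 6)*(j + 4)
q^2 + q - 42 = (q - 6)*(q + 7)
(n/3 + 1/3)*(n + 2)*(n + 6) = n^3/3 + 3*n^2 + 20*n/3 + 4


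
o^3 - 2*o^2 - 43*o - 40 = (o - 8)*(o + 1)*(o + 5)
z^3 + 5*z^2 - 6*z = z*(z - 1)*(z + 6)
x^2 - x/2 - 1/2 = (x - 1)*(x + 1/2)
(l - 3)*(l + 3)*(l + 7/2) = l^3 + 7*l^2/2 - 9*l - 63/2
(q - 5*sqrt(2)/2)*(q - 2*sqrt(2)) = q^2 - 9*sqrt(2)*q/2 + 10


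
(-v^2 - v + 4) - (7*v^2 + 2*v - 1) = -8*v^2 - 3*v + 5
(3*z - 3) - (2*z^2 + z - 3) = -2*z^2 + 2*z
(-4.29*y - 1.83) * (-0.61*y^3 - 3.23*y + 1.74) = 2.6169*y^4 + 1.1163*y^3 + 13.8567*y^2 - 1.5537*y - 3.1842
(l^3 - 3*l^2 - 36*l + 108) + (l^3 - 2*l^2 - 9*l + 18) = 2*l^3 - 5*l^2 - 45*l + 126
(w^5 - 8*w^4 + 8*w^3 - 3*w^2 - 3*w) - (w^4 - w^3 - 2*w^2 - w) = w^5 - 9*w^4 + 9*w^3 - w^2 - 2*w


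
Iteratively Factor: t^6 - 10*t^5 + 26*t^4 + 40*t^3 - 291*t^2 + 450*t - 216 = (t - 3)*(t^5 - 7*t^4 + 5*t^3 + 55*t^2 - 126*t + 72) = (t - 3)^2*(t^4 - 4*t^3 - 7*t^2 + 34*t - 24) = (t - 3)^2*(t - 1)*(t^3 - 3*t^2 - 10*t + 24) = (t - 3)^2*(t - 1)*(t + 3)*(t^2 - 6*t + 8) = (t - 4)*(t - 3)^2*(t - 1)*(t + 3)*(t - 2)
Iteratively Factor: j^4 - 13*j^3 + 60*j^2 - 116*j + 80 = (j - 2)*(j^3 - 11*j^2 + 38*j - 40) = (j - 2)^2*(j^2 - 9*j + 20) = (j - 4)*(j - 2)^2*(j - 5)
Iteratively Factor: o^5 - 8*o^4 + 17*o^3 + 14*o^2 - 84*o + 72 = (o - 2)*(o^4 - 6*o^3 + 5*o^2 + 24*o - 36) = (o - 2)^2*(o^3 - 4*o^2 - 3*o + 18) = (o - 2)^2*(o + 2)*(o^2 - 6*o + 9) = (o - 3)*(o - 2)^2*(o + 2)*(o - 3)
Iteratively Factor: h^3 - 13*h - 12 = (h + 1)*(h^2 - h - 12) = (h + 1)*(h + 3)*(h - 4)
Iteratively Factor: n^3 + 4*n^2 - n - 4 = (n + 1)*(n^2 + 3*n - 4) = (n + 1)*(n + 4)*(n - 1)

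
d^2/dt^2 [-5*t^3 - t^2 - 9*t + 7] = -30*t - 2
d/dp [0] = 0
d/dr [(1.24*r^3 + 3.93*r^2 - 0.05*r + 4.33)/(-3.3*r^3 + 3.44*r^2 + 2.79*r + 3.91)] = (17.2346*r^4 + 6.5892*r^3 + 68.5489*r^2 + 0.9422*r - 12.2762)/(10.89*r^6 - 22.704*r^5 - 6.5804*r^4 - 6.6108*r^3 + 34.6849*r^2 + 21.8178*r + 15.2881)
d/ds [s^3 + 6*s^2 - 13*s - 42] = 3*s^2 + 12*s - 13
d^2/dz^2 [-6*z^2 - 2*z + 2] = -12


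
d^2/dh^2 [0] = 0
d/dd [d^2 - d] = 2*d - 1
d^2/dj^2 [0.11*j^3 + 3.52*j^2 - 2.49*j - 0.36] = 0.66*j + 7.04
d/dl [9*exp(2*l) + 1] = 18*exp(2*l)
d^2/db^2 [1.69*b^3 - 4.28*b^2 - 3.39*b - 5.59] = 10.14*b - 8.56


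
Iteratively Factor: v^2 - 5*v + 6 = (v - 3)*(v - 2)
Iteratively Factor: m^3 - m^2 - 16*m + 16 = (m - 4)*(m^2 + 3*m - 4) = (m - 4)*(m + 4)*(m - 1)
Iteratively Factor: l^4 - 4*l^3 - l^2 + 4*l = (l + 1)*(l^3 - 5*l^2 + 4*l) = l*(l + 1)*(l^2 - 5*l + 4) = l*(l - 1)*(l + 1)*(l - 4)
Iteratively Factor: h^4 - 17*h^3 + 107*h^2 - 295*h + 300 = (h - 4)*(h^3 - 13*h^2 + 55*h - 75) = (h - 4)*(h - 3)*(h^2 - 10*h + 25) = (h - 5)*(h - 4)*(h - 3)*(h - 5)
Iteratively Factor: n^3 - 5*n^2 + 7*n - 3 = (n - 1)*(n^2 - 4*n + 3) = (n - 3)*(n - 1)*(n - 1)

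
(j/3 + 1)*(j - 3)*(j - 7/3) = j^3/3 - 7*j^2/9 - 3*j + 7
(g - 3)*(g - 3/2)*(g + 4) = g^3 - g^2/2 - 27*g/2 + 18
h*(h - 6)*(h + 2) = h^3 - 4*h^2 - 12*h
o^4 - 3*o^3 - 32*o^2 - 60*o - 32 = (o - 8)*(o + 1)*(o + 2)^2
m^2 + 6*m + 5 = (m + 1)*(m + 5)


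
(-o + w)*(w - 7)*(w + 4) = -o*w^2 + 3*o*w + 28*o + w^3 - 3*w^2 - 28*w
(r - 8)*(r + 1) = r^2 - 7*r - 8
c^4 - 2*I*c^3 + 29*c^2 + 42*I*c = c*(c - 7*I)*(c + 2*I)*(c + 3*I)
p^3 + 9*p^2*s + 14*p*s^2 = p*(p + 2*s)*(p + 7*s)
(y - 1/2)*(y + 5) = y^2 + 9*y/2 - 5/2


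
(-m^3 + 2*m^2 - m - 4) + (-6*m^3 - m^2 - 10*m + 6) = -7*m^3 + m^2 - 11*m + 2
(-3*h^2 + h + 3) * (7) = -21*h^2 + 7*h + 21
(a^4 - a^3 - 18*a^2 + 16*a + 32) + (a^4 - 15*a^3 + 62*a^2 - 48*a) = 2*a^4 - 16*a^3 + 44*a^2 - 32*a + 32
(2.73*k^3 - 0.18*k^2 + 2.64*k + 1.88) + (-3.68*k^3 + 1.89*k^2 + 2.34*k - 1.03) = -0.95*k^3 + 1.71*k^2 + 4.98*k + 0.85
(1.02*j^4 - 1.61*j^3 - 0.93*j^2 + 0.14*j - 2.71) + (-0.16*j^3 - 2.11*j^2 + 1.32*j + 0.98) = 1.02*j^4 - 1.77*j^3 - 3.04*j^2 + 1.46*j - 1.73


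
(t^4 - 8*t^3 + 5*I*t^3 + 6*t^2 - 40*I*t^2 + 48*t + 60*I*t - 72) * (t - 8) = t^5 - 16*t^4 + 5*I*t^4 + 70*t^3 - 80*I*t^3 + 380*I*t^2 - 456*t - 480*I*t + 576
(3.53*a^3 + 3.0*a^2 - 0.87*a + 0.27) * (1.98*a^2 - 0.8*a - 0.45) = 6.9894*a^5 + 3.116*a^4 - 5.7111*a^3 - 0.1194*a^2 + 0.1755*a - 0.1215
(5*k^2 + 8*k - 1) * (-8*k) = -40*k^3 - 64*k^2 + 8*k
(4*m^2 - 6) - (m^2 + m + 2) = 3*m^2 - m - 8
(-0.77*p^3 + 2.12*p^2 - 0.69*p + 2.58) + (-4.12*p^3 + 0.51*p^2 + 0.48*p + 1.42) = -4.89*p^3 + 2.63*p^2 - 0.21*p + 4.0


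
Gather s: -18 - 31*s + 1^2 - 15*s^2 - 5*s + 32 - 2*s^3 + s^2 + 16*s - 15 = -2*s^3 - 14*s^2 - 20*s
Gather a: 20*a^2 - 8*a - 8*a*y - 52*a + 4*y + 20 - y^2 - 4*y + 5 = 20*a^2 + a*(-8*y - 60) - y^2 + 25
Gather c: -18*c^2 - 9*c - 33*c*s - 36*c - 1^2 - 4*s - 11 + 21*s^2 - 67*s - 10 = -18*c^2 + c*(-33*s - 45) + 21*s^2 - 71*s - 22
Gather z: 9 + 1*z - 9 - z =0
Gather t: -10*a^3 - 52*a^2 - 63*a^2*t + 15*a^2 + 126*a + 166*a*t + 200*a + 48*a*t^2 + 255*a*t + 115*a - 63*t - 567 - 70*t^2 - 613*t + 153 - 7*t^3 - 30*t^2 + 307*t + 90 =-10*a^3 - 37*a^2 + 441*a - 7*t^3 + t^2*(48*a - 100) + t*(-63*a^2 + 421*a - 369) - 324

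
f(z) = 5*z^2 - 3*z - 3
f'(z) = 10*z - 3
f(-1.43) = 11.51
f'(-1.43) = -17.30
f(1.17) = 0.33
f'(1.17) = 8.70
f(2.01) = 11.17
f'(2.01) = 17.10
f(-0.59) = 0.51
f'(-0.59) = -8.90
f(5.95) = 156.16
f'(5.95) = 56.50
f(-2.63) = 39.47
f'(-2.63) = -29.30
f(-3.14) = 55.72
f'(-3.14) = -34.40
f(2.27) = 15.95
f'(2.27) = 19.70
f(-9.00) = 429.00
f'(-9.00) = -93.00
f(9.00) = 375.00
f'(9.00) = 87.00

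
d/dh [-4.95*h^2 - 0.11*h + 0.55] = -9.9*h - 0.11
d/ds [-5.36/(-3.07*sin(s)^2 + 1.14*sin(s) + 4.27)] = (6.1104 - 32.9104*sin(s))*cos(s)/(-3.07*sin(s)^2 + 1.14*sin(s) + 4.27)^2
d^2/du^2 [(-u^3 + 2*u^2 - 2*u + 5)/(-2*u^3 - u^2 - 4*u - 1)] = 2*(-10*u^6 - 72*u^4 - 43*u^3 - 141*u^2 - 33*u - 85)/(8*u^9 + 12*u^8 + 54*u^7 + 61*u^6 + 120*u^5 + 99*u^4 + 94*u^3 + 51*u^2 + 12*u + 1)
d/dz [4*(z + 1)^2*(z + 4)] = 12*(z + 1)*(z + 3)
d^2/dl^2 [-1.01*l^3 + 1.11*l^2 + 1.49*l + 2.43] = 2.22 - 6.06*l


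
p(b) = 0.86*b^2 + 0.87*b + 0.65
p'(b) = 1.72*b + 0.87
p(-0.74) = 0.48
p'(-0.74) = -0.40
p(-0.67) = 0.45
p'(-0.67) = -0.28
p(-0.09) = 0.58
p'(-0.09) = 0.72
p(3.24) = 12.50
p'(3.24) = 6.44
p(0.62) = 1.52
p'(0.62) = 1.94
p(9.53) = 87.05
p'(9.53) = 17.26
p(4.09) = 18.59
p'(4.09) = 7.90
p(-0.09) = 0.58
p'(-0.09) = 0.72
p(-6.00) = 26.39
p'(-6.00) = -9.45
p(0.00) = 0.65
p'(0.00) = 0.87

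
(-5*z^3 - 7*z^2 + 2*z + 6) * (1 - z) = 5*z^4 + 2*z^3 - 9*z^2 - 4*z + 6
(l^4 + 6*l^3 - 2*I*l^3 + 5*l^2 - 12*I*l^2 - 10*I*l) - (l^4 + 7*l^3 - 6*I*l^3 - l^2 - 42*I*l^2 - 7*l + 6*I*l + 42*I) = -l^3 + 4*I*l^3 + 6*l^2 + 30*I*l^2 + 7*l - 16*I*l - 42*I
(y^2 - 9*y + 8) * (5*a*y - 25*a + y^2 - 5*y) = 5*a*y^3 - 70*a*y^2 + 265*a*y - 200*a + y^4 - 14*y^3 + 53*y^2 - 40*y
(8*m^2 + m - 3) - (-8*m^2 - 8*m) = 16*m^2 + 9*m - 3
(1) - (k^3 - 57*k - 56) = -k^3 + 57*k + 57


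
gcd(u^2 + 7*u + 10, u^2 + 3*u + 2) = u + 2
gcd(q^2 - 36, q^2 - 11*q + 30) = q - 6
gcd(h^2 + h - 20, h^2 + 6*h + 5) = h + 5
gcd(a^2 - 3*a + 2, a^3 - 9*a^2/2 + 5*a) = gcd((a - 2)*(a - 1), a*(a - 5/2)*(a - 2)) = a - 2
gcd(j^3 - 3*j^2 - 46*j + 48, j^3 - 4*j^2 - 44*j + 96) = j^2 - 2*j - 48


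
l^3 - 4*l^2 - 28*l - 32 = (l - 8)*(l + 2)^2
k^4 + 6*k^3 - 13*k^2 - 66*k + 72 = (k - 3)*(k - 1)*(k + 4)*(k + 6)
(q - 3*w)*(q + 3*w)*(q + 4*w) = q^3 + 4*q^2*w - 9*q*w^2 - 36*w^3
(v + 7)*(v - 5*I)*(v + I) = v^3 + 7*v^2 - 4*I*v^2 + 5*v - 28*I*v + 35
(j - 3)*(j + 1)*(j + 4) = j^3 + 2*j^2 - 11*j - 12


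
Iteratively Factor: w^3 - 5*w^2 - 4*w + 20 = (w - 2)*(w^2 - 3*w - 10) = (w - 2)*(w + 2)*(w - 5)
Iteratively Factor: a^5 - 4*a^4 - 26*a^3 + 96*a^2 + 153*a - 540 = (a - 5)*(a^4 + a^3 - 21*a^2 - 9*a + 108) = (a - 5)*(a - 3)*(a^3 + 4*a^2 - 9*a - 36) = (a - 5)*(a - 3)^2*(a^2 + 7*a + 12) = (a - 5)*(a - 3)^2*(a + 3)*(a + 4)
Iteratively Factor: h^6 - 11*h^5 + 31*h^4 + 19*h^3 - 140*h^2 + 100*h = (h - 1)*(h^5 - 10*h^4 + 21*h^3 + 40*h^2 - 100*h) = (h - 1)*(h + 2)*(h^4 - 12*h^3 + 45*h^2 - 50*h) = h*(h - 1)*(h + 2)*(h^3 - 12*h^2 + 45*h - 50) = h*(h - 2)*(h - 1)*(h + 2)*(h^2 - 10*h + 25) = h*(h - 5)*(h - 2)*(h - 1)*(h + 2)*(h - 5)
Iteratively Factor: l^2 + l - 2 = (l - 1)*(l + 2)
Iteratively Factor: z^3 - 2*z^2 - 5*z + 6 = (z + 2)*(z^2 - 4*z + 3) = (z - 3)*(z + 2)*(z - 1)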